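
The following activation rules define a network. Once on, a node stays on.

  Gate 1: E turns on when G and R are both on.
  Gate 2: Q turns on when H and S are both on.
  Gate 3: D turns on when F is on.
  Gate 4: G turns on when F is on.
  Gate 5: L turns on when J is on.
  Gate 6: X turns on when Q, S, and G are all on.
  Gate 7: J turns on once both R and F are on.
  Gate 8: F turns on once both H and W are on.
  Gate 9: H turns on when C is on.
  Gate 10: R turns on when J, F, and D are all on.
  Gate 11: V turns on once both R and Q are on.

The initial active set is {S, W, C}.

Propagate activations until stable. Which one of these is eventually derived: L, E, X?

X

Gate 9: C on → H on.
Gate 2: H and S on → Q on.
H and W are on, so F turns on (Gate 8).
Gate 4: F on → G on.
Q, S, and G are on, so X turns on (Gate 6).
L would need J (Gate 5), but J never turns on. E would need G and R (Gate 1), but R never turns on.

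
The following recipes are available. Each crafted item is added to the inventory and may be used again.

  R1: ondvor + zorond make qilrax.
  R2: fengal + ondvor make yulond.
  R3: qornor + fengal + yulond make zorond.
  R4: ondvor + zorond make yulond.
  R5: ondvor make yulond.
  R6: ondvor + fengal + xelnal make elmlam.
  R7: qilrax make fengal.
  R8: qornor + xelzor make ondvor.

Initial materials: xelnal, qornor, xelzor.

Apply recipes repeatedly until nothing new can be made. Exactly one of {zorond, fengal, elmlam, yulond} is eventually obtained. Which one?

yulond

Using R8, qornor and xelzor make ondvor.
Using R5, ondvor makes yulond.
elmlam would need ondvor, fengal, and xelnal (R6), but fengal is never obtained. zorond would need qornor, fengal, and yulond (R3), but fengal is never obtained. fengal would need qilrax (R7), but qilrax is never obtained.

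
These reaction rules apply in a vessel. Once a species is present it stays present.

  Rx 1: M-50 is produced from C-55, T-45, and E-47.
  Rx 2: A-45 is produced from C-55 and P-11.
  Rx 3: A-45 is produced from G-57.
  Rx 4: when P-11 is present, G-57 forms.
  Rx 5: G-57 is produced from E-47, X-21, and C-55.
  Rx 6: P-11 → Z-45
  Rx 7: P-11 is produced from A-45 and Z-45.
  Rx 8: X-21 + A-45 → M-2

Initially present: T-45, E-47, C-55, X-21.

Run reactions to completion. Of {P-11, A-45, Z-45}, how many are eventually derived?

1

E-47, X-21, and C-55 present → G-57 forms (Rx 5).
G-57 present → A-45 forms (Rx 3).
P-11 would need A-45 and Z-45 (Rx 7), but Z-45 never forms.
A-45: reached.
Z-45 would need P-11 (Rx 6), but P-11 never forms.
Reached: A-45 — 1 of the 3.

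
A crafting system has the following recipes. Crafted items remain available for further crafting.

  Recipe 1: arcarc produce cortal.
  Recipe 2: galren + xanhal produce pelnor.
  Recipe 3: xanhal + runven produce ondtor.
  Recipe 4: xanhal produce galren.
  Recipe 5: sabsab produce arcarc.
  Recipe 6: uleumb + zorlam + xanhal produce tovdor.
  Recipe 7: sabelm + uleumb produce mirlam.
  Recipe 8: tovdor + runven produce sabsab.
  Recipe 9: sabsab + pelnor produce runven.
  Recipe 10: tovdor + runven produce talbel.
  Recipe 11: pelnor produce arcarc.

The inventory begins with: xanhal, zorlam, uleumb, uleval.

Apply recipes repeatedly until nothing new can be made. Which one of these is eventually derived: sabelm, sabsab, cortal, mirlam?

Using Recipe 4, xanhal makes galren.
galren + xanhal → pelnor (Recipe 2).
pelnor → arcarc (Recipe 11).
arcarc → cortal (Recipe 1).
No rule produces sabelm, and it is not given. mirlam would need sabelm and uleumb (Recipe 7), but sabelm is never obtained. sabsab would need tovdor and runven (Recipe 8), but runven is never obtained.

cortal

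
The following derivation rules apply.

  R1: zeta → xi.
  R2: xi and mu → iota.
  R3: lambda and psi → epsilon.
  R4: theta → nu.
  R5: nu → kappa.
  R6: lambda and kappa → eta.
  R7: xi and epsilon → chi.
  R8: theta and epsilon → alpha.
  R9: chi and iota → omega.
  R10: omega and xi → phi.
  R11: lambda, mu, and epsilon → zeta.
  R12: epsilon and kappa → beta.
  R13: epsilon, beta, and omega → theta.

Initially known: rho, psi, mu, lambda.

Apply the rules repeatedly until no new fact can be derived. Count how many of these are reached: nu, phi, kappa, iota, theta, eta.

From lambda and psi, R3 gives epsilon.
lambda, mu, and epsilon hold, so zeta follows (R11).
zeta holds, so xi follows (R1).
xi and mu hold, so iota follows (R2).
From xi and epsilon, R7 gives chi.
From chi and iota, R9 gives omega.
omega and xi hold, so phi follows (R10).
nu would need theta (R4), but theta is never established.
phi: reached.
kappa would need nu (R5), but nu is never established.
iota: reached.
theta would need epsilon, beta, and omega (R13), but beta is never established.
eta would need lambda and kappa (R6), but kappa is never established.
Reached: phi and iota — 2 of the 6.

2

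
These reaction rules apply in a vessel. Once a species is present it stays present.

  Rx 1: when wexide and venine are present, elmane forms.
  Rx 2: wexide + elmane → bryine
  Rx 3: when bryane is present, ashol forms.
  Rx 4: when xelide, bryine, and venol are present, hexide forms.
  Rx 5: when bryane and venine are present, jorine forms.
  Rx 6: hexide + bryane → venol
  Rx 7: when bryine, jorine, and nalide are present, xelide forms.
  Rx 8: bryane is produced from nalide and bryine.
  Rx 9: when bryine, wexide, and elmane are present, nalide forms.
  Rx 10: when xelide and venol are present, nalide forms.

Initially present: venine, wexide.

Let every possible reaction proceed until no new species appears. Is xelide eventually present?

wexide and venine present → elmane forms (Rx 1).
wexide and elmane present → bryine forms (Rx 2).
bryine, wexide, and elmane present → nalide forms (Rx 9).
nalide and bryine present → bryane forms (Rx 8).
bryane and venine present → jorine forms (Rx 5).
bryine, jorine, and nalide present → xelide forms (Rx 7).

Yes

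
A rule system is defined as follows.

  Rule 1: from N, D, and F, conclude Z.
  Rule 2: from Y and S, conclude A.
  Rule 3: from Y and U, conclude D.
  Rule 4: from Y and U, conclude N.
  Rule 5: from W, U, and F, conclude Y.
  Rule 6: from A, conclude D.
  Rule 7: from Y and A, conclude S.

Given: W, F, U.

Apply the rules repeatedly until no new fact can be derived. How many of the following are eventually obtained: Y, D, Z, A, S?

3

From W, U, and F, Rule 5 gives Y.
Y and U hold, so N follows (Rule 4).
Y and U hold, so D follows (Rule 3).
N, D, and F hold, so Z follows (Rule 1).
Y: reached.
D: reached.
Z: reached.
A would need Y and S (Rule 2), but S is never established.
S would need Y and A (Rule 7), but A is never established.
Reached: Y, D, and Z — 3 of the 5.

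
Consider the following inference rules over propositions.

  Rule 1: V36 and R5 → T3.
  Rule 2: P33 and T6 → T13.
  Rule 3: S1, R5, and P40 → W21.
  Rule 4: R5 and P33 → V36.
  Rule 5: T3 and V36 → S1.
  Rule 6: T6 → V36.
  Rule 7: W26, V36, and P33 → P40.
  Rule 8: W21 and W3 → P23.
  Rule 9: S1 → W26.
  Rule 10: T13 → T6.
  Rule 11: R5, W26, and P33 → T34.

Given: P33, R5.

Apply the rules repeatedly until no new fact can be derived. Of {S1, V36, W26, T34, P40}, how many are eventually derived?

From R5 and P33, Rule 4 gives V36.
From V36 and R5, Rule 1 gives T3.
From T3 and V36, Rule 5 gives S1.
From S1, Rule 9 gives W26.
From W26, V36, and P33, Rule 7 gives P40.
R5, W26, and P33 hold, so T34 follows (Rule 11).
S1: reached.
V36: reached.
W26: reached.
T34: reached.
P40: reached.
All 5 are reached.

5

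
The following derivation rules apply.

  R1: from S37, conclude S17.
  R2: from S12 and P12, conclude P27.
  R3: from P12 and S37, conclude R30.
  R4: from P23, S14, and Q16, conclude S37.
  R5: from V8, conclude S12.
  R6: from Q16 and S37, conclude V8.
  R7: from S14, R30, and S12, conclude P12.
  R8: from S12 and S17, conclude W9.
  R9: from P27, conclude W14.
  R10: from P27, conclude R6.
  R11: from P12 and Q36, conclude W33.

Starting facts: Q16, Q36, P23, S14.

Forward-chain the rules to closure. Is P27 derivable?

P27 would need S12 and P12 (R2), but P12 is never established.

No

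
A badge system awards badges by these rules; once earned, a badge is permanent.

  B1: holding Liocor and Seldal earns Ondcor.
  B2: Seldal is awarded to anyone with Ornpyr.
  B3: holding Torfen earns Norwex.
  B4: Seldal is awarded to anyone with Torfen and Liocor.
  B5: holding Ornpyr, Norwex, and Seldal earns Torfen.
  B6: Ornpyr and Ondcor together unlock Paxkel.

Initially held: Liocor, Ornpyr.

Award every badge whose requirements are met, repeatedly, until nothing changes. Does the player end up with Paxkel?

Yes

With Ornpyr, Seldal is earned (B2).
With Liocor and Seldal, Ondcor is earned (B1).
With Ornpyr and Ondcor, Paxkel is earned (B6).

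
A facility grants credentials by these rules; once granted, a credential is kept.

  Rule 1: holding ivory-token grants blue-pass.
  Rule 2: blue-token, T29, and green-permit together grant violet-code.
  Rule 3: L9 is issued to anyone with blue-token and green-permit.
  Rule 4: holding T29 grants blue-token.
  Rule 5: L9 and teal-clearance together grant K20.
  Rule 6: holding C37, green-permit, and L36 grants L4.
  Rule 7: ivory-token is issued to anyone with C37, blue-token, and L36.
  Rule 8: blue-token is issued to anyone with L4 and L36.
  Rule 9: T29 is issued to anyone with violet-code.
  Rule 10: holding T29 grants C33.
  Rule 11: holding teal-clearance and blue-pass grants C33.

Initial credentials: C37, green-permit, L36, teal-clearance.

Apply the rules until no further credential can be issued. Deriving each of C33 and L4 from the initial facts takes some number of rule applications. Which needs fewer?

L4

L4: Holding C37, green-permit, and L36 grants L4 (Rule 6). [1 rule application]
C33: Holding C37, green-permit, and L36 grants L4 (Rule 6). Holding L4 and L36 grants blue-token (Rule 8). Holding C37, blue-token, and L36 grants ivory-token (Rule 7). Holding ivory-token grants blue-pass (Rule 1). Holding teal-clearance and blue-pass grants C33 (Rule 11). [5 rule applications]
L4 needs fewer.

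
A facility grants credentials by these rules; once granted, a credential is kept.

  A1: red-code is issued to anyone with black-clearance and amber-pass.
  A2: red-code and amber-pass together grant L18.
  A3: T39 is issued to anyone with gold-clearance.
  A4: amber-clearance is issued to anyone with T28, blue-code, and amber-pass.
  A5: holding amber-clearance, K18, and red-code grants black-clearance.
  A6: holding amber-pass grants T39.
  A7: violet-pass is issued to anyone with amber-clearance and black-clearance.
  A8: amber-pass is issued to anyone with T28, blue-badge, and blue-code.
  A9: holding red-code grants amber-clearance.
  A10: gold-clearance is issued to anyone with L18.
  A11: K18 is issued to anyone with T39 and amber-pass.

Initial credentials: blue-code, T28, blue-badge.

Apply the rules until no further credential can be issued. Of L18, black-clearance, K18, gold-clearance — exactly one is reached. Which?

K18

Holding T28, blue-badge, and blue-code grants amber-pass (A8).
Holding amber-pass grants T39 (A6).
Holding T39 and amber-pass grants K18 (A11).
L18 would need red-code and amber-pass (A2), but red-code is never granted. black-clearance would need amber-clearance, K18, and red-code (A5), but red-code is never granted. gold-clearance would need L18 (A10), but L18 is never granted.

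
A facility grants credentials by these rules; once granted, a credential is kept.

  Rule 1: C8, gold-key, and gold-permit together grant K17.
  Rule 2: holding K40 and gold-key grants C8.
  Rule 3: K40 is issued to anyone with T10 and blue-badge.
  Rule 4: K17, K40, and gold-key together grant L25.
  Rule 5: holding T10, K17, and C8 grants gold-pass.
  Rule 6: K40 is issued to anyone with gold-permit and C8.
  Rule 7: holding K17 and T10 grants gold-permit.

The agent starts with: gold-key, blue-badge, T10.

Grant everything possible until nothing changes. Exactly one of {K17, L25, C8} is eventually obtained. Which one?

C8

Holding T10 and blue-badge grants K40 (Rule 3).
Holding K40 and gold-key grants C8 (Rule 2).
K17 would need C8, gold-key, and gold-permit (Rule 1), but gold-permit is never granted. L25 would need K17, K40, and gold-key (Rule 4), but K17 is never granted.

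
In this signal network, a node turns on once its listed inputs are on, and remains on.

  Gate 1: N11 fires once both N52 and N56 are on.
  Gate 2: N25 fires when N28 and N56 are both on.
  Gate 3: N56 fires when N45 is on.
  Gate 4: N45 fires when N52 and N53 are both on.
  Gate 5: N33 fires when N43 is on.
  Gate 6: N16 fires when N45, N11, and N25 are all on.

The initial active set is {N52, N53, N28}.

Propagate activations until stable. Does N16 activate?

Yes

N52 and N53 are on, so N45 fires (Gate 4).
N45 is on, so N56 fires (Gate 3).
N28 and N56 are on, so N25 fires (Gate 2).
N52 and N56 are on, so N11 fires (Gate 1).
Gate 6: N45, N11, and N25 on → N16 on.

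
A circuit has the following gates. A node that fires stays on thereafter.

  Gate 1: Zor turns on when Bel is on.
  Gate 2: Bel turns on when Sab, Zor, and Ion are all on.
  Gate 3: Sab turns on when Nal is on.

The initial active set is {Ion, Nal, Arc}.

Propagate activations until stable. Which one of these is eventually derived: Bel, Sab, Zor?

Nal is on, so Sab turns on (Gate 3).
Bel would need Sab, Zor, and Ion (Gate 2), but Zor never turns on. Zor would need Bel (Gate 1), but Bel never turns on.

Sab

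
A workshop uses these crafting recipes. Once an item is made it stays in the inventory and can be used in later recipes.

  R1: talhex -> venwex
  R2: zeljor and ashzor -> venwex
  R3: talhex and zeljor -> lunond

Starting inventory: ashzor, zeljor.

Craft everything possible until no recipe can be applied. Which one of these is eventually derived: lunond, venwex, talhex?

venwex

zeljor and ashzor -> venwex (R2).
lunond would need talhex and zeljor (R3), but talhex is never obtained. No rule produces talhex, and it is not given.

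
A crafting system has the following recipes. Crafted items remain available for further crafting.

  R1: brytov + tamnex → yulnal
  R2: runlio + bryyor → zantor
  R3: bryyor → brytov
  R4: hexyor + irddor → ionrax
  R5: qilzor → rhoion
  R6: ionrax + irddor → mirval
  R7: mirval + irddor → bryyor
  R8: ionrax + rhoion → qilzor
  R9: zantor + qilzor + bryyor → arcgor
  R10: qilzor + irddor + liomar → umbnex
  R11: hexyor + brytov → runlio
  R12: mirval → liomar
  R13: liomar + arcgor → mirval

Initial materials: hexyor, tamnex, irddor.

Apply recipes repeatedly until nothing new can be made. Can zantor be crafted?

Yes

hexyor + irddor → ionrax (R4).
ionrax + irddor → mirval (R6).
mirval + irddor → bryyor (R7).
Using R3, bryyor makes brytov.
Using R11, hexyor and brytov make runlio.
runlio + bryyor → zantor (R2).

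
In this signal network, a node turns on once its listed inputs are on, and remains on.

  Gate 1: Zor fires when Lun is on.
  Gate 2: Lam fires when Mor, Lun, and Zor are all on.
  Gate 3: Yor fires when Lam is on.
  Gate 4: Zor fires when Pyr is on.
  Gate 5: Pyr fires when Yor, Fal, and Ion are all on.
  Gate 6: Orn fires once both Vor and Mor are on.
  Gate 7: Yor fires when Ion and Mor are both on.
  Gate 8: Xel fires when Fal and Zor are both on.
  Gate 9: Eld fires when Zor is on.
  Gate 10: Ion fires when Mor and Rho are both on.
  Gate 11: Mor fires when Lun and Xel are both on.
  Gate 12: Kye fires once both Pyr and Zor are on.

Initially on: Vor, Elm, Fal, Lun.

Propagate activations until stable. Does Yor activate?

Yes

Lun is on, so Zor fires (Gate 1).
Gate 8: Fal and Zor on → Xel on.
Gate 11: Lun and Xel on → Mor on.
Gate 2: Mor, Lun, and Zor on → Lam on.
Lam is on, so Yor fires (Gate 3).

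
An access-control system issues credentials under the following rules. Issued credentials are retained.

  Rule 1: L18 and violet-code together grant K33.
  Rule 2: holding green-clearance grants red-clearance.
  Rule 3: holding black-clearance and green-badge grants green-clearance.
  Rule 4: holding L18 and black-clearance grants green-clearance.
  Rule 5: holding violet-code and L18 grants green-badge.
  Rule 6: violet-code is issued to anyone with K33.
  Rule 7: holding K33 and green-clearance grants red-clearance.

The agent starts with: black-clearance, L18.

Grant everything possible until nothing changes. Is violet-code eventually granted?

No

violet-code would need K33 (Rule 6), but K33 is never granted.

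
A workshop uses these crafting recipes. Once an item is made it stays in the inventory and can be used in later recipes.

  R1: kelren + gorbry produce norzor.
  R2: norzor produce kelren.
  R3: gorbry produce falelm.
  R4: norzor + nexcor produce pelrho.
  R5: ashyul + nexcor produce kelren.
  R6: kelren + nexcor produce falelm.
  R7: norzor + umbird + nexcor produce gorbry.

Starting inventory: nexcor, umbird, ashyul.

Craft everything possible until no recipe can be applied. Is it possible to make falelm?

Using R5, ashyul and nexcor make kelren.
Using R6, kelren and nexcor make falelm.

Yes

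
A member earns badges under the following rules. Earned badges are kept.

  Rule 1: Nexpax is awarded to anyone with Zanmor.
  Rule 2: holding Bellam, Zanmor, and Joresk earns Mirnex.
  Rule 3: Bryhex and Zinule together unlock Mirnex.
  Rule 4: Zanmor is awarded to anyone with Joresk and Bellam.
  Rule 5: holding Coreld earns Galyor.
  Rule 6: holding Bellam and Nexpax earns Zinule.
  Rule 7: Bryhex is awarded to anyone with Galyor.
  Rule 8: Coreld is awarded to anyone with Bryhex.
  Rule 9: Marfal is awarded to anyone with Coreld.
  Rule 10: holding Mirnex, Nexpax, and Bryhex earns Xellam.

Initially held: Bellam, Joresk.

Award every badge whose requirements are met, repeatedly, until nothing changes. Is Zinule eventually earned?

Yes

With Joresk and Bellam, Zanmor is earned (Rule 4).
With Zanmor, Nexpax is earned (Rule 1).
With Bellam and Nexpax, Zinule is earned (Rule 6).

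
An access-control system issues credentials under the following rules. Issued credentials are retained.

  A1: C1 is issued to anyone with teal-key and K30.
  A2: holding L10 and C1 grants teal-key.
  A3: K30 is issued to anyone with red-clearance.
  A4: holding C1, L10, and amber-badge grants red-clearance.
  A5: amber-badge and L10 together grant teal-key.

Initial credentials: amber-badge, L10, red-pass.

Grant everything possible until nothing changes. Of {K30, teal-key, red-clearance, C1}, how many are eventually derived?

Holding amber-badge and L10 grants teal-key (A5).
K30 would need red-clearance (A3), but red-clearance is never granted.
teal-key: reached.
red-clearance would need C1, L10, and amber-badge (A4), but C1 is never granted.
C1 would need teal-key and K30 (A1), but K30 is never granted.
Reached: teal-key — 1 of the 4.

1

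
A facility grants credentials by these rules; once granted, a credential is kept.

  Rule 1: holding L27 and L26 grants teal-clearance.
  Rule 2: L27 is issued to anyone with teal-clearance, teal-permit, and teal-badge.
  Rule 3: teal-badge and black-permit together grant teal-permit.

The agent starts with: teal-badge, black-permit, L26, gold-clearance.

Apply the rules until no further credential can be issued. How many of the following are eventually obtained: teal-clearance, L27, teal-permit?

Holding teal-badge and black-permit grants teal-permit (Rule 3).
teal-clearance would need L27 and L26 (Rule 1), but L27 is never granted.
L27 would need teal-clearance, teal-permit, and teal-badge (Rule 2), but teal-clearance is never granted.
teal-permit: reached.
Reached: teal-permit — 1 of the 3.

1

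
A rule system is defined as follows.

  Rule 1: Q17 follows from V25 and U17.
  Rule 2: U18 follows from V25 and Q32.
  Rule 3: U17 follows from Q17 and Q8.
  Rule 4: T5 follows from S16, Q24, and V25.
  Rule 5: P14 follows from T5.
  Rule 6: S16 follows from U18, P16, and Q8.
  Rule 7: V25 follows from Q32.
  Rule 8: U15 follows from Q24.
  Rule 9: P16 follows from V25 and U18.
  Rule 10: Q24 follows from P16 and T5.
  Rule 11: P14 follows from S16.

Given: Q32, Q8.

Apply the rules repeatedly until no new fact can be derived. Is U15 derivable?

No

U15 would need Q24 (Rule 8), but Q24 is never established.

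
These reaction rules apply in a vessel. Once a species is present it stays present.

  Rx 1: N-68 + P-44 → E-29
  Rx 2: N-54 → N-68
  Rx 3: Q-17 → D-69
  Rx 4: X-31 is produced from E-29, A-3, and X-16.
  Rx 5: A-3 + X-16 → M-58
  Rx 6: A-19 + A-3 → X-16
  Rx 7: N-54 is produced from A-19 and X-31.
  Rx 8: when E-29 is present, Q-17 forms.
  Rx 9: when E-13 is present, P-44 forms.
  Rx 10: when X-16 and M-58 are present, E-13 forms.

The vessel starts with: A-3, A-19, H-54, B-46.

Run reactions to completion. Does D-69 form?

D-69 would need Q-17 (Rx 3), but Q-17 never forms.

No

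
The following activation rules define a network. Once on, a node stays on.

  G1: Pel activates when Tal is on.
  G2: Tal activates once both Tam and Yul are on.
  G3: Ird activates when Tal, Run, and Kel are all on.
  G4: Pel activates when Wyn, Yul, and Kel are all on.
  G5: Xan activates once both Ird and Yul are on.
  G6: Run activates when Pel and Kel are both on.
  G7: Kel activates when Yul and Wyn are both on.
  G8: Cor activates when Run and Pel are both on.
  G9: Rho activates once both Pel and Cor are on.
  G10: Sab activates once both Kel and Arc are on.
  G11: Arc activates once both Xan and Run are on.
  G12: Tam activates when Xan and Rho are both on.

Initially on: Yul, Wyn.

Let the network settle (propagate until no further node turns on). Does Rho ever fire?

G7: Yul and Wyn on → Kel on.
G4: Wyn, Yul, and Kel on → Pel on.
G6: Pel and Kel on → Run on.
Run and Pel are on, so Cor activates (G8).
G9: Pel and Cor on → Rho on.

Yes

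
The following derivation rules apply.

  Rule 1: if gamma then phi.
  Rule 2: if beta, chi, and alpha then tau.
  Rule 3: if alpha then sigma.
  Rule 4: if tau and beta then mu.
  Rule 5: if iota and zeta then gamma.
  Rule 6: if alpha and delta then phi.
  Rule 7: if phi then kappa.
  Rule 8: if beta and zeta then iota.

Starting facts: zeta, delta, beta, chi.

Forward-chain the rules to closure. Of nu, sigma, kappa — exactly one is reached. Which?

From beta and zeta, Rule 8 gives iota.
iota and zeta hold, so gamma follows (Rule 5).
From gamma, Rule 1 gives phi.
From phi, Rule 7 gives kappa.
No rule produces nu, and it is not given. sigma would need alpha (Rule 3), but alpha is never established.

kappa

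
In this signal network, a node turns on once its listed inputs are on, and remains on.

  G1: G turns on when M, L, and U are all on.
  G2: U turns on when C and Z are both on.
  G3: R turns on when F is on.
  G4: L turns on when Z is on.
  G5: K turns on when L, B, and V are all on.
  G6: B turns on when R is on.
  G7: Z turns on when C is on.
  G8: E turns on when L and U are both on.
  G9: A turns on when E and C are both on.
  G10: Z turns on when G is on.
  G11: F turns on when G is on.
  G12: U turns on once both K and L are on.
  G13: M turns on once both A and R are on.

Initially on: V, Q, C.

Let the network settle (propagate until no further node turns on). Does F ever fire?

No

F would need G (G11), but G never turns on.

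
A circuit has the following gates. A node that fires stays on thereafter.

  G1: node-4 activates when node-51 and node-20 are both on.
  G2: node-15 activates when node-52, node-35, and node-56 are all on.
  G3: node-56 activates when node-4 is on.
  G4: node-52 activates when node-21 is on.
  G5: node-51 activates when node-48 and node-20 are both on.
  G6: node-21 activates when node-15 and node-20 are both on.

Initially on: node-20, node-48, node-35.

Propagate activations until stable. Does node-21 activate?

node-21 would need node-15 and node-20 (G6), but node-15 never turns on.

No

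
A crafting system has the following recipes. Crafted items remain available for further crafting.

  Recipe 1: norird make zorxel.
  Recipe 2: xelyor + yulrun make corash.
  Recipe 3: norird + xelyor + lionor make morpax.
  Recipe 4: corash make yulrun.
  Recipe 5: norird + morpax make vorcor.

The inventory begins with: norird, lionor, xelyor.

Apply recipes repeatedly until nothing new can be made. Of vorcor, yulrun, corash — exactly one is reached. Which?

vorcor

norird + xelyor + lionor → morpax (Recipe 3).
Using Recipe 5, norird and morpax make vorcor.
yulrun would need corash (Recipe 4), but corash is never obtained. corash would need xelyor and yulrun (Recipe 2), but yulrun is never obtained.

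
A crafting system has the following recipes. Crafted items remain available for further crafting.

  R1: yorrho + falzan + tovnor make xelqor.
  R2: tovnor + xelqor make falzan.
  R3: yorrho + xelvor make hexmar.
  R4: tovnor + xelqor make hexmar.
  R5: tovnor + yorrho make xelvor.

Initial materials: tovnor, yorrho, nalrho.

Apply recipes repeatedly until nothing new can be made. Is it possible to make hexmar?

Using R5, tovnor and yorrho make xelvor.
yorrho + xelvor → hexmar (R3).

Yes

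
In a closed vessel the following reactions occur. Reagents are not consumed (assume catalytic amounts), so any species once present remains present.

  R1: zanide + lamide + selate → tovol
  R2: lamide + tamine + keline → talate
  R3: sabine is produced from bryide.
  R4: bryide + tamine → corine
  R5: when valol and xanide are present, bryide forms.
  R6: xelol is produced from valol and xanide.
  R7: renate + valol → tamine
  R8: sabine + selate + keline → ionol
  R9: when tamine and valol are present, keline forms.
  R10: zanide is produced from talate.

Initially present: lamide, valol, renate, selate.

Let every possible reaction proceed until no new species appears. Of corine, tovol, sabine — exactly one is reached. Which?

tovol

renate and valol present → tamine forms (R7).
tamine and valol present → keline forms (R9).
lamide, tamine, and keline present → talate forms (R2).
talate present → zanide forms (R10).
zanide, lamide, and selate present → tovol forms (R1).
sabine would need bryide (R3), but bryide never forms. corine would need bryide and tamine (R4), but bryide never forms.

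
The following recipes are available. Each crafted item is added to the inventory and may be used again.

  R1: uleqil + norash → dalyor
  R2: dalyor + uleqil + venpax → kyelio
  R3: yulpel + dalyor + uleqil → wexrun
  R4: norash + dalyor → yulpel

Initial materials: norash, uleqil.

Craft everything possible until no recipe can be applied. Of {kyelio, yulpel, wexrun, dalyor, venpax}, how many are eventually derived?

Using R1, uleqil and norash make dalyor.
Using R4, norash and dalyor make yulpel.
Using R3, yulpel, dalyor, and uleqil make wexrun.
kyelio would need dalyor, uleqil, and venpax (R2), but venpax is never obtained.
yulpel: reached.
wexrun: reached.
dalyor: reached.
No rule produces venpax, and it is not given.
Reached: yulpel, wexrun, and dalyor — 3 of the 5.

3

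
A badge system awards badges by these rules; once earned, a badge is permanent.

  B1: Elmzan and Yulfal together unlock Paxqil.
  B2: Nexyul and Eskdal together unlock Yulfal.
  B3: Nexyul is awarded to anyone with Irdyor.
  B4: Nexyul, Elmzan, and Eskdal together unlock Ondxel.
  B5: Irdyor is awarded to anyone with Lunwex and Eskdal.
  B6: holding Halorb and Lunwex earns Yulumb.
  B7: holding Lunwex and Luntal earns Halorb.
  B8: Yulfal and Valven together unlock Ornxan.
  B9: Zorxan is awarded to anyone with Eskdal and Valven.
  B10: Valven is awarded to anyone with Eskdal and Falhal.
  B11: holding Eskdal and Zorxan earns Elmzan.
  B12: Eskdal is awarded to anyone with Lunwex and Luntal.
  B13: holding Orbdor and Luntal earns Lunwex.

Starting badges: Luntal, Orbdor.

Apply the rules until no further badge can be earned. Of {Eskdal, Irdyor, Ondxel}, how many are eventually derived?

2

With Orbdor and Luntal, Lunwex is earned (B13).
With Lunwex and Luntal, Eskdal is earned (B12).
With Lunwex and Eskdal, Irdyor is earned (B5).
Eskdal: reached.
Irdyor: reached.
Ondxel would need Nexyul, Elmzan, and Eskdal (B4), but Elmzan is never earned.
Reached: Eskdal and Irdyor — 2 of the 3.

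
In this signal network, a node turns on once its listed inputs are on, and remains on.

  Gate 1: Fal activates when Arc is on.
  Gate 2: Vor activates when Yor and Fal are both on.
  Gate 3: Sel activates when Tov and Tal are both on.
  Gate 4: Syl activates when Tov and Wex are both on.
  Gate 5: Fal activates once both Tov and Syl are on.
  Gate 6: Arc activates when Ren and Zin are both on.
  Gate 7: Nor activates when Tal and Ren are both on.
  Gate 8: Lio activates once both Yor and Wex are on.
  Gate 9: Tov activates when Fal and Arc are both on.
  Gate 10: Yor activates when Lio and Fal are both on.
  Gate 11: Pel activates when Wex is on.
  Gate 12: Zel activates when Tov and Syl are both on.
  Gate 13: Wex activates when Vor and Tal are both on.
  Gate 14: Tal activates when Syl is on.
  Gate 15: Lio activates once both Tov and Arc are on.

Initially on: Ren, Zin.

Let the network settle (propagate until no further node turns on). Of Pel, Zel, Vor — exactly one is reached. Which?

Vor

Ren and Zin are on, so Arc activates (Gate 6).
Arc is on, so Fal activates (Gate 1).
Fal and Arc are on, so Tov activates (Gate 9).
Gate 15: Tov and Arc on → Lio on.
Gate 10: Lio and Fal on → Yor on.
Yor and Fal are on, so Vor activates (Gate 2).
Pel would need Wex (Gate 11), but Wex never turns on. Zel would need Tov and Syl (Gate 12), but Syl never turns on.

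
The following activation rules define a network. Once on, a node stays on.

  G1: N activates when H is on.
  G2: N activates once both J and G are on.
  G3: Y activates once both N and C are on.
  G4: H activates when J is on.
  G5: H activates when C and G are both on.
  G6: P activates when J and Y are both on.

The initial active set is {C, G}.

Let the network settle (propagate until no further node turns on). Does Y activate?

Yes

C and G are on, so H activates (G5).
H is on, so N activates (G1).
G3: N and C on → Y on.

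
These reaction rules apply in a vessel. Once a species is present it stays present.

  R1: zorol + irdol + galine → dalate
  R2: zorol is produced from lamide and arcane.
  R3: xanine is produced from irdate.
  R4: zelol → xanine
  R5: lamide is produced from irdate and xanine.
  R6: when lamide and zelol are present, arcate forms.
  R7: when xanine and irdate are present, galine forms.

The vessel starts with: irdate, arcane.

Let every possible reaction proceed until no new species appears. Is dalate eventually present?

dalate would need zorol, irdol, and galine (R1), but irdol never forms.

No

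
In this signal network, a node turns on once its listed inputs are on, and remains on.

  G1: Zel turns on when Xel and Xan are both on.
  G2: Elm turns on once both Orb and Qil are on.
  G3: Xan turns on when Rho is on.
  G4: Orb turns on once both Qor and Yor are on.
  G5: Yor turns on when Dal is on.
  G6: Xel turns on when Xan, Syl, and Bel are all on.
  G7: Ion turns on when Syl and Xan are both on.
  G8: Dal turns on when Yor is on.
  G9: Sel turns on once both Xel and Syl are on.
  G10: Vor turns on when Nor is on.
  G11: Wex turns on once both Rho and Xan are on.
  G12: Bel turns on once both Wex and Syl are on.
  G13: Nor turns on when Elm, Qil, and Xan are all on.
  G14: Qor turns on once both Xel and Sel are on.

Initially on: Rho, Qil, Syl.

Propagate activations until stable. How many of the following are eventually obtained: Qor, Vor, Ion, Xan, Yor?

G3: Rho on → Xan on.
G7: Syl and Xan on → Ion on.
Rho and Xan are on, so Wex turns on (G11).
Wex and Syl are on, so Bel turns on (G12).
Xan, Syl, and Bel are on, so Xel turns on (G6).
G9: Xel and Syl on → Sel on.
Xel and Sel are on, so Qor turns on (G14).
Qor: reached.
Vor would need Nor (G10), but Nor never turns on.
Ion: reached.
Xan: reached.
Yor would need Dal (G5), but Dal never turns on.
Reached: Qor, Ion, and Xan — 3 of the 5.

3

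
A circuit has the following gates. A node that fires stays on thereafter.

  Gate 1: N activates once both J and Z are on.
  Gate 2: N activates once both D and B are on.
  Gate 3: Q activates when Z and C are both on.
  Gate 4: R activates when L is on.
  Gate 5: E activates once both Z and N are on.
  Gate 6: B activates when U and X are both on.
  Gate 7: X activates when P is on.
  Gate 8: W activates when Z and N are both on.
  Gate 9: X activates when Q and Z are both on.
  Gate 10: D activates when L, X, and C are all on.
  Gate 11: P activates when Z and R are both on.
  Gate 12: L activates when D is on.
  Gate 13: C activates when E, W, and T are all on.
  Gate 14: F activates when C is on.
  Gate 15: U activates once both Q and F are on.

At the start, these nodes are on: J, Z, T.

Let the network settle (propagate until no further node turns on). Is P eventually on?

P would need Z and R (Gate 11), but R never turns on.

No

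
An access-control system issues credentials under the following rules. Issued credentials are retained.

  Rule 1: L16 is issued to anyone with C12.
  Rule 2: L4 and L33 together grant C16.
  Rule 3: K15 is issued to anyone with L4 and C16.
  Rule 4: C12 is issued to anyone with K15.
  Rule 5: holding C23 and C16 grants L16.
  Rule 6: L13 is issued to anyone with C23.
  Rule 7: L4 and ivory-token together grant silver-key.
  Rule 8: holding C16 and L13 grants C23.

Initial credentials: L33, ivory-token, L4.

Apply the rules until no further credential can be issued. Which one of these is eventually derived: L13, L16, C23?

Holding L4 and L33 grants C16 (Rule 2).
Holding L4 and C16 grants K15 (Rule 3).
Holding K15 grants C12 (Rule 4).
Holding C12 grants L16 (Rule 1).
L13 would need C23 (Rule 6), but C23 is never granted. C23 would need C16 and L13 (Rule 8), but L13 is never granted.

L16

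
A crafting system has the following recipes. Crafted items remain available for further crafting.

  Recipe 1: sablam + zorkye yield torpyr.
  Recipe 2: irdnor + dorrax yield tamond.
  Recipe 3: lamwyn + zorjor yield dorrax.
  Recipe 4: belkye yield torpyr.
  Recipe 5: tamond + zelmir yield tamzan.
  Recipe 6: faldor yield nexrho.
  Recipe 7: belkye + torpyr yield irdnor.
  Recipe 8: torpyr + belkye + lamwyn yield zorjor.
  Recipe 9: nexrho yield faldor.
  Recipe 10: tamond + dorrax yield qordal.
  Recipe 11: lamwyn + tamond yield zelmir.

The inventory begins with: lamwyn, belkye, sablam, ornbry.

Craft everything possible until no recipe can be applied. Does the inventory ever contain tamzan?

Yes

Using Recipe 4, belkye makes torpyr.
Using Recipe 8, torpyr, belkye, and lamwyn make zorjor.
belkye + torpyr → irdnor (Recipe 7).
lamwyn + zorjor → dorrax (Recipe 3).
Using Recipe 2, irdnor and dorrax make tamond.
lamwyn + tamond → zelmir (Recipe 11).
Using Recipe 5, tamond and zelmir make tamzan.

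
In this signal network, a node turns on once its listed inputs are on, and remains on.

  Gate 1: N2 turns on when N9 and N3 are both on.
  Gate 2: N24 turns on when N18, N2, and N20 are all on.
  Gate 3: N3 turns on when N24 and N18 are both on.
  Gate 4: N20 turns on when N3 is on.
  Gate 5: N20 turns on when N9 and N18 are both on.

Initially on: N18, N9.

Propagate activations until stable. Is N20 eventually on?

N9 and N18 are on, so N20 turns on (Gate 5).

Yes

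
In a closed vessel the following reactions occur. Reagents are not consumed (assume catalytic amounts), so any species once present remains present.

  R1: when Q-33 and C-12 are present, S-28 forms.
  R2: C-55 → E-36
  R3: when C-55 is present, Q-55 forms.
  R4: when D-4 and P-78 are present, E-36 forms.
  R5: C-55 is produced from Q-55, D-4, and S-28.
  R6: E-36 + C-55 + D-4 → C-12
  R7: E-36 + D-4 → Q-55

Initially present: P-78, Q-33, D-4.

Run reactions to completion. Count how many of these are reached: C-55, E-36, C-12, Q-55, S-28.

2

D-4 and P-78 present → E-36 forms (R4).
E-36 and D-4 present → Q-55 forms (R7).
C-55 would need Q-55, D-4, and S-28 (R5), but S-28 never forms.
E-36: reached.
C-12 would need E-36, C-55, and D-4 (R6), but C-55 never forms.
Q-55: reached.
S-28 would need Q-33 and C-12 (R1), but C-12 never forms.
Reached: E-36 and Q-55 — 2 of the 5.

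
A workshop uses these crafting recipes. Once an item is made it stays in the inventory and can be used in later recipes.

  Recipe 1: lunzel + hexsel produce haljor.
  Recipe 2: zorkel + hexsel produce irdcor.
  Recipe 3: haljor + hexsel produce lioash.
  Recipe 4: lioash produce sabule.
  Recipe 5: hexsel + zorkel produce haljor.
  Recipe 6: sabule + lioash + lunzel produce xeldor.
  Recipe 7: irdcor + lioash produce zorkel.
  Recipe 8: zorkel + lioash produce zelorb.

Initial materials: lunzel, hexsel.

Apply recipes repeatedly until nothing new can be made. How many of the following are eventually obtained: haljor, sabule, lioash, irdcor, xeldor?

lunzel + hexsel → haljor (Recipe 1).
haljor + hexsel → lioash (Recipe 3).
lioash → sabule (Recipe 4).
sabule + lioash + lunzel → xeldor (Recipe 6).
haljor: reached.
sabule: reached.
lioash: reached.
irdcor would need zorkel and hexsel (Recipe 2), but zorkel is never obtained.
xeldor: reached.
Reached: haljor, sabule, lioash, and xeldor — 4 of the 5.

4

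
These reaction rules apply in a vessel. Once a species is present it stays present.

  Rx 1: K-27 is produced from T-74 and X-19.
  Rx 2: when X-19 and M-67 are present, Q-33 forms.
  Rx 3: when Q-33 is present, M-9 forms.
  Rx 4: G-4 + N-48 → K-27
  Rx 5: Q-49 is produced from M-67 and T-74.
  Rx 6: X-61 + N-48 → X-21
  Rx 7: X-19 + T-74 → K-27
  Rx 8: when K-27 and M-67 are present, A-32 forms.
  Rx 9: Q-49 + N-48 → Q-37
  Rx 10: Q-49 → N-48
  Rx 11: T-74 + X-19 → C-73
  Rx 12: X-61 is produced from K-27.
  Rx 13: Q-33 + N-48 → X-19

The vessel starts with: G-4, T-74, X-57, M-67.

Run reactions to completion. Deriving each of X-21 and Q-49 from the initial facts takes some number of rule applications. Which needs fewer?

Q-49

Q-49: M-67 and T-74 present → Q-49 forms (Rx 5). [1 rule application]
X-21: M-67 and T-74 present → Q-49 forms (Rx 5). Q-49 present → N-48 forms (Rx 10). G-4 and N-48 present → K-27 forms (Rx 4). K-27 present → X-61 forms (Rx 12). X-61 and N-48 present → X-21 forms (Rx 6). [5 rule applications]
Q-49 needs fewer.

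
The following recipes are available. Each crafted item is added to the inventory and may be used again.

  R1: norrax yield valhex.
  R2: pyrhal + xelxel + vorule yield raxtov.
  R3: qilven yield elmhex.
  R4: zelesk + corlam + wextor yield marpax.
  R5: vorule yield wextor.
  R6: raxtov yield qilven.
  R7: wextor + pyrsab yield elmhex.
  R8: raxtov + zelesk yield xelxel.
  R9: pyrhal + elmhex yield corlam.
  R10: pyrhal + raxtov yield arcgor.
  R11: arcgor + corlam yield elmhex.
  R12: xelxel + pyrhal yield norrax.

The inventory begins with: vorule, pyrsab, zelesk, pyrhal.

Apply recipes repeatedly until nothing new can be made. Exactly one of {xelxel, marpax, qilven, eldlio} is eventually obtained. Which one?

marpax

vorule → wextor (R5).
wextor + pyrsab → elmhex (R7).
pyrhal + elmhex → corlam (R9).
zelesk + corlam + wextor → marpax (R4).
No rule produces eldlio, and it is not given. xelxel would need raxtov and zelesk (R8), but raxtov is never obtained. qilven would need raxtov (R6), but raxtov is never obtained.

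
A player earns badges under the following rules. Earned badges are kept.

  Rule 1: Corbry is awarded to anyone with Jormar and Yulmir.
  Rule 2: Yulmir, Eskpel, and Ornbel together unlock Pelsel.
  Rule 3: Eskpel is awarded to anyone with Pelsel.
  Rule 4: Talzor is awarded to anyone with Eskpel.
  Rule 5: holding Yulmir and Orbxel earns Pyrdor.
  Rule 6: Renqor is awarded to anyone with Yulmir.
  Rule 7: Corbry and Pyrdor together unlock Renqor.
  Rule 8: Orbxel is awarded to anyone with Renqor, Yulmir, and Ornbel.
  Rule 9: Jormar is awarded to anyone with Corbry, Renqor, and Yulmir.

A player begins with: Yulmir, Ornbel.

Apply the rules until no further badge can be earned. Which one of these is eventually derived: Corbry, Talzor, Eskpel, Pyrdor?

Pyrdor

With Yulmir, Renqor is earned (Rule 6).
With Renqor, Yulmir, and Ornbel, Orbxel is earned (Rule 8).
With Yulmir and Orbxel, Pyrdor is earned (Rule 5).
Corbry would need Jormar and Yulmir (Rule 1), but Jormar is never earned. Talzor would need Eskpel (Rule 4), but Eskpel is never earned. Eskpel would need Pelsel (Rule 3), but Pelsel is never earned.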